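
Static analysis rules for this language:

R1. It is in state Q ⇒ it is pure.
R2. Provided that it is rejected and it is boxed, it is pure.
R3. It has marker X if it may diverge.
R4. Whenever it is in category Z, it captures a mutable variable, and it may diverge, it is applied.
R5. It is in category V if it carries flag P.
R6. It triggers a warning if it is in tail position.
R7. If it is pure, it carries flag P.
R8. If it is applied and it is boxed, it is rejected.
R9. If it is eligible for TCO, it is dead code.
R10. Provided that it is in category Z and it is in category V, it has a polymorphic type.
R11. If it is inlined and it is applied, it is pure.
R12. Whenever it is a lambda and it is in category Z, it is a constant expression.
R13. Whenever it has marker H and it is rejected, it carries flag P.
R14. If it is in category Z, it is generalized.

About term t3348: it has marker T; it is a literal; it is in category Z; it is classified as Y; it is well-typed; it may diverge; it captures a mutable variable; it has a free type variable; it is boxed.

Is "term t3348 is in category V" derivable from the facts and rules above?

Yes

By R4 (it is in category Z, it captures a mutable variable, it may diverge): it is applied.
By R8 (it is applied, it is boxed): it is rejected.
By R2 (it is rejected, it is boxed): it is pure.
By R7 (it is pure): it carries flag P.
By R5 (it carries flag P): it is in category V.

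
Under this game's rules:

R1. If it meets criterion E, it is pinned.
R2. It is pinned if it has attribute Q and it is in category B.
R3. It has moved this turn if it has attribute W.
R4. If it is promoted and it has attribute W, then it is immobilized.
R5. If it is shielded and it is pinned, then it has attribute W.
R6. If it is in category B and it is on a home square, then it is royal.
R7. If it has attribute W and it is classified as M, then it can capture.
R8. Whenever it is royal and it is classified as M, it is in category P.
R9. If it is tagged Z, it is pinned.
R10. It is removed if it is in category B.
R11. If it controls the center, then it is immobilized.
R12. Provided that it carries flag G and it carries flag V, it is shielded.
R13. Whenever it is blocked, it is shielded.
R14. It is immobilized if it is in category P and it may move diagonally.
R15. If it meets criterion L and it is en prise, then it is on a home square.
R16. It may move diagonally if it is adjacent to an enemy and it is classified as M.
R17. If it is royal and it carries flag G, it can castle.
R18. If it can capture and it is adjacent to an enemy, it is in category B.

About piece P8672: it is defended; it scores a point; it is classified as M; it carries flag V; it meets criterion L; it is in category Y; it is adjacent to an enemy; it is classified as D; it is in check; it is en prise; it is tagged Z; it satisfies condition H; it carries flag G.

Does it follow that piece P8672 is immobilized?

By R9 (it is tagged Z): it is pinned.
By R12 (it carries flag G, it carries flag V): it is shielded.
By R15 (it meets criterion L, it is en prise): it is on a home square.
By R16 (it is adjacent to an enemy, it is classified as M): it may move diagonally.
By R5 (it is shielded, it is pinned): it has attribute W.
By R7 (it has attribute W, it is classified as M): it can capture.
By R18 (it can capture, it is adjacent to an enemy): it is in category B.
By R6 (it is in category B, it is on a home square): it is royal.
By R8 (it is royal, it is classified as M): it is in category P.
By R14 (it is in category P, it may move diagonally): it is immobilized.

Yes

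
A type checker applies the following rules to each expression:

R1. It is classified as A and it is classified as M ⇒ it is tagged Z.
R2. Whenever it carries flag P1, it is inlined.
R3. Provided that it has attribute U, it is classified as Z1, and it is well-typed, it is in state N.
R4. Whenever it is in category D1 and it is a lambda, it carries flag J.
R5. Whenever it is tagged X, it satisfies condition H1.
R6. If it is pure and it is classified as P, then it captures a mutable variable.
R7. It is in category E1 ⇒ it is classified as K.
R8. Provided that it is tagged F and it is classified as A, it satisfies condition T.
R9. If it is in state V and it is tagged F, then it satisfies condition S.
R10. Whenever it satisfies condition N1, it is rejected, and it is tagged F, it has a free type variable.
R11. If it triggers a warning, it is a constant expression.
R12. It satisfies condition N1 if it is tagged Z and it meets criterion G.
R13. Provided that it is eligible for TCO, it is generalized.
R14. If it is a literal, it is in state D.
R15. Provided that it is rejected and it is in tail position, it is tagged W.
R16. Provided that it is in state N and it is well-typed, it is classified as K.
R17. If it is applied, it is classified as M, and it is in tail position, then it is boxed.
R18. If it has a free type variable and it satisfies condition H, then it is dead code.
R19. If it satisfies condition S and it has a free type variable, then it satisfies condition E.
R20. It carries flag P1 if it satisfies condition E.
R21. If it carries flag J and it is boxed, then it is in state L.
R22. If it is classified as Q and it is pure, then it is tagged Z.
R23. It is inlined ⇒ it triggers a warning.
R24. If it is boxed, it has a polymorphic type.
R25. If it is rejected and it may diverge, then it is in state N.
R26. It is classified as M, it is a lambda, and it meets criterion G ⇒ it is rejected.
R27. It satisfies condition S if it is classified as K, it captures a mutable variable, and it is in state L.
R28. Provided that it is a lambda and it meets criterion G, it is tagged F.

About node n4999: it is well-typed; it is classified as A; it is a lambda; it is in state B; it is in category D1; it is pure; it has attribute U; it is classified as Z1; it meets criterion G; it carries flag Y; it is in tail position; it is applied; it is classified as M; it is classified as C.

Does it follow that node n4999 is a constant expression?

No

Forward chaining from the given facts derives: is tagged Z, is in state N, carries flag J, satisfies condition N1, is classified as K, is boxed, is in state L, has a polymorphic type, is rejected, is tagged F, satisfies condition T, has a free type variable, is tagged W.
The only rule concluding "it is a constant expression" is R11, which needs "it triggers a warning"; that is never established.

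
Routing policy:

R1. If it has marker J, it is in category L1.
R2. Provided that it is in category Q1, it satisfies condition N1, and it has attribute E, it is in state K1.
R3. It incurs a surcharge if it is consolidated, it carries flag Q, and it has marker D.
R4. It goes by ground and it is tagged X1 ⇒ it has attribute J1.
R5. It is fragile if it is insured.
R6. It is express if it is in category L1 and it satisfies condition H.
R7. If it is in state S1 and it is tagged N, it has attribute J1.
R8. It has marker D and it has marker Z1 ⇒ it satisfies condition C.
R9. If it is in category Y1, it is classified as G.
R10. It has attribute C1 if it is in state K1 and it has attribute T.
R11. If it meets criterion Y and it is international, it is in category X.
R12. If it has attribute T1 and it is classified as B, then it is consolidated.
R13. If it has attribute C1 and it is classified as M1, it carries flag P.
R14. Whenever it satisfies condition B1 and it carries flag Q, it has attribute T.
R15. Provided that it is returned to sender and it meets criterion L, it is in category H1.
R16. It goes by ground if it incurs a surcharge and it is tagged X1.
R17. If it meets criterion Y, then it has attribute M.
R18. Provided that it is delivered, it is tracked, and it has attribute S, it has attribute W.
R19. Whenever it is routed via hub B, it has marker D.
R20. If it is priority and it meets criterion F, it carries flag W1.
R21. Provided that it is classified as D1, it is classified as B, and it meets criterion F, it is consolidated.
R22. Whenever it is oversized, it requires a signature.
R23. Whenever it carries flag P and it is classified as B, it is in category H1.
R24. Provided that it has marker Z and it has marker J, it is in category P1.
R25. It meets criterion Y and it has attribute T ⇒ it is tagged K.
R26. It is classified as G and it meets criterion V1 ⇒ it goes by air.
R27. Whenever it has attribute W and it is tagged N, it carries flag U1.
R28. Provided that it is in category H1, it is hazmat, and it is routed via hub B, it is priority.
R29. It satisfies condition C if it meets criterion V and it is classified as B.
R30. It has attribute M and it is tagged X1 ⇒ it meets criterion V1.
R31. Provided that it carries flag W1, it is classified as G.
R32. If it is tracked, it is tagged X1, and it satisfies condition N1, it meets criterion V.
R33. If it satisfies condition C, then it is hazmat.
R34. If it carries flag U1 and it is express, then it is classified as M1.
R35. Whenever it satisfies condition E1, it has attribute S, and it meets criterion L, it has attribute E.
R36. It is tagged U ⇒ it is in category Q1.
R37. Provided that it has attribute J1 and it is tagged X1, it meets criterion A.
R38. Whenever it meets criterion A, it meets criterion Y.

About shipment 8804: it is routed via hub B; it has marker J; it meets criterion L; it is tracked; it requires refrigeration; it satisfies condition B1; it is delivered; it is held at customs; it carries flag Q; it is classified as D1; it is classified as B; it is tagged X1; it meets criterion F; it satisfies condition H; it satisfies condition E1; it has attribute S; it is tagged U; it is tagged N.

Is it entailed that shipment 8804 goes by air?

Forward chaining from the given facts derives: is in category L1, is express, has attribute T, has attribute W, has marker D, is consolidated, carries flag U1, is classified as M1, has attribute E, is in category Q1, incurs a surcharge, goes by ground, has attribute J1, meets criterion A, meets criterion Y, has attribute M, is tagged K, meets criterion V1.
The only rule concluding "it goes by air" is R26, which needs "it is classified as G"; that is never established.

No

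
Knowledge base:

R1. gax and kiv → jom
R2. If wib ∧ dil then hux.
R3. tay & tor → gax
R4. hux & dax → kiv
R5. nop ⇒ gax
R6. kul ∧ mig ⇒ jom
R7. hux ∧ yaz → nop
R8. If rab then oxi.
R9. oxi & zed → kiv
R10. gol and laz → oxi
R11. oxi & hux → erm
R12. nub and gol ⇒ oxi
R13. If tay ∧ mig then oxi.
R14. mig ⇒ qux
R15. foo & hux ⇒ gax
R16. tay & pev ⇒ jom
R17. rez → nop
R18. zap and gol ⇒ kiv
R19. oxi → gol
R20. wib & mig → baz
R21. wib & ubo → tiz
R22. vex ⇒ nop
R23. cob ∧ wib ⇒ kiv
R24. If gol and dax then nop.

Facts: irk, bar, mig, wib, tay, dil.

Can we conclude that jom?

Forward chaining from the given facts derives: hux, oxi, qux, gol, baz, erm.
Rules concluding jom: R1 needs gax; R6 needs kul; R16 needs pev — none of these are established.

No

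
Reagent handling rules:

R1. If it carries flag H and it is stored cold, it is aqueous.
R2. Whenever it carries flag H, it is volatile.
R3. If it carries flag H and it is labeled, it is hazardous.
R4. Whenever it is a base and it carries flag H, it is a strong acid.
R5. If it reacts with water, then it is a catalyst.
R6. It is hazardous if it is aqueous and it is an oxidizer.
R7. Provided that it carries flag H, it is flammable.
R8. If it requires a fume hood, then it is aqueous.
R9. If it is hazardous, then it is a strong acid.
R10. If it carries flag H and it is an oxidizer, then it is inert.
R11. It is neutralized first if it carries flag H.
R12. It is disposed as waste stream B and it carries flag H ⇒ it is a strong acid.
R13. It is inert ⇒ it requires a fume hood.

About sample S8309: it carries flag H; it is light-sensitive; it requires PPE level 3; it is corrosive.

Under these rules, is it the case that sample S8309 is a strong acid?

Forward chaining from the given facts derives: is volatile, is flammable, is neutralized first.
Rules concluding "it is a strong acid": R4 needs "it is a base"; R9 needs "it is hazardous"; R12 needs "it is disposed as waste stream B" — none of these are established.

No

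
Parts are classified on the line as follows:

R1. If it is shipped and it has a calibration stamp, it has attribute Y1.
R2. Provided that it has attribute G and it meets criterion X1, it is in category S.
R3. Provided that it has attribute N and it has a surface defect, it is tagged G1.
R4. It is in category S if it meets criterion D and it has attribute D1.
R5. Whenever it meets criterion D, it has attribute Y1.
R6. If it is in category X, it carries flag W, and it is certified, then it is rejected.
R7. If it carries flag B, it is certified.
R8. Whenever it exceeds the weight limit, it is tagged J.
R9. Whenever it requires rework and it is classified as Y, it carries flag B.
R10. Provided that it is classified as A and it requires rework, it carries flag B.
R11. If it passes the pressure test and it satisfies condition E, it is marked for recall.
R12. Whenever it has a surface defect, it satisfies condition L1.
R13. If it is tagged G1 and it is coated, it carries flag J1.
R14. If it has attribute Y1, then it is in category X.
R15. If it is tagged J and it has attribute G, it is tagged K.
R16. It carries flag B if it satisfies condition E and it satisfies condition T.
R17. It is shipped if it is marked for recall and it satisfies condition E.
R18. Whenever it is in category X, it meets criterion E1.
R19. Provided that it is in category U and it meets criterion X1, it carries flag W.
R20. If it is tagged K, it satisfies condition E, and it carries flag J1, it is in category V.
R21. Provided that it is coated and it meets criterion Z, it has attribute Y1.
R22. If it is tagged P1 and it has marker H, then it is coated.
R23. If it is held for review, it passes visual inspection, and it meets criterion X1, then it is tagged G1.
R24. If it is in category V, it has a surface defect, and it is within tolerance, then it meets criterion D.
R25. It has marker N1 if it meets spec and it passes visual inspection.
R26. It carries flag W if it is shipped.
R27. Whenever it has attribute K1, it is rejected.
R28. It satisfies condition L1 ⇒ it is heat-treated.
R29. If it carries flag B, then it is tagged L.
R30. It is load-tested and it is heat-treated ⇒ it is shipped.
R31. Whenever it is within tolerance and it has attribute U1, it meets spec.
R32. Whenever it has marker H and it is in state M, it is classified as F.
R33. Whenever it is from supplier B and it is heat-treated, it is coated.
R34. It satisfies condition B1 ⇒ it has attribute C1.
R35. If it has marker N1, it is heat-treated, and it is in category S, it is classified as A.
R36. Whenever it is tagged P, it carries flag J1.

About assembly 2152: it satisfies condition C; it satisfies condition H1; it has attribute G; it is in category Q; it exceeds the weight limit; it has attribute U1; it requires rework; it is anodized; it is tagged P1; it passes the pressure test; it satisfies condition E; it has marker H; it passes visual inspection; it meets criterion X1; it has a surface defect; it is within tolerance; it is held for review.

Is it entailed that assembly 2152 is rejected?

By R2 (it has attribute G, it meets criterion X1): it is in category S.
By R8 (it exceeds the weight limit): it is tagged J.
By R11 (it passes the pressure test, it satisfies condition E): it is marked for recall.
By R12 (it has a surface defect): it satisfies condition L1.
By R15 (it is tagged J, it has attribute G): it is tagged K.
By R17 (it is marked for recall, it satisfies condition E): it is shipped.
By R22 (it is tagged P1, it has marker H): it is coated.
By R23 (it is held for review, it passes visual inspection, it meets criterion X1): it is tagged G1.
By R26 (it is shipped): it carries flag W.
By R28 (it satisfies condition L1): it is heat-treated.
By R31 (it is within tolerance, it has attribute U1): it meets spec.
By R13 (it is tagged G1, it is coated): it carries flag J1.
By R20 (it is tagged K, it satisfies condition E, it carries flag J1): it is in category V.
By R24 (it is in category V, it has a surface defect, it is within tolerance): it meets criterion D.
By R25 (it meets spec, it passes visual inspection): it has marker N1.
By R35 (it has marker N1, it is heat-treated, it is in category S): it is classified as A.
By R5 (it meets criterion D): it has attribute Y1.
By R10 (it is classified as A, it requires rework): it carries flag B.
By R14 (it has attribute Y1): it is in category X.
By R7 (it carries flag B): it is certified.
By R6 (it is in category X, it carries flag W, it is certified): it is rejected.

Yes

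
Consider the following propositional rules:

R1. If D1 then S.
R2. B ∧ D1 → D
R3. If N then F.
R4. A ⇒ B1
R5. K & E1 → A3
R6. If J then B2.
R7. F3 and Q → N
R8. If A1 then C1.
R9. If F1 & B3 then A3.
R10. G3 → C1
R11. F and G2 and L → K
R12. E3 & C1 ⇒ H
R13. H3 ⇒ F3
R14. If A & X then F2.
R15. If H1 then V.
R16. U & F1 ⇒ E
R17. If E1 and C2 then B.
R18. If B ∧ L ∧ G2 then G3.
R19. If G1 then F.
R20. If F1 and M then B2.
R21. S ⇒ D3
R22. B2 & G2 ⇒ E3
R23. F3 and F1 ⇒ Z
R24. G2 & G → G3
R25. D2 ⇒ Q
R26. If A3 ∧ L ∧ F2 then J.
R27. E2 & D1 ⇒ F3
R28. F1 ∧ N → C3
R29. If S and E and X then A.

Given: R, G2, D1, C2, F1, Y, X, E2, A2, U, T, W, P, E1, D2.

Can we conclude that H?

No

Forward chaining from the given facts derives: S, E, B, D3, Q, F3, A, D, B1, N, F2, Z, C3, F.
The only rule concluding H is R12, which needs E3; that is never established.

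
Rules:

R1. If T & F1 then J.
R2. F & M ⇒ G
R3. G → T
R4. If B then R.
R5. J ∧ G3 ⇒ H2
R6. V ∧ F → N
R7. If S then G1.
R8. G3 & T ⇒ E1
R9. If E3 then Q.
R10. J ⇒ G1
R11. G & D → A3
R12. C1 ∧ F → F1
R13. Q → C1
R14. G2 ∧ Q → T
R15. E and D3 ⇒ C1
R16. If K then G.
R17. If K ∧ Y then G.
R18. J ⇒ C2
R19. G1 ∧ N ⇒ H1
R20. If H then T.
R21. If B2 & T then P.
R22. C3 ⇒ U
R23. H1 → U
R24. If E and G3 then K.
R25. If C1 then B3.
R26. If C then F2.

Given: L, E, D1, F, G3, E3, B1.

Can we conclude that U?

No

Forward chaining from the given facts derives: Q, C1, K, B3, F1, G, T, E1, J, H2, G1, C2.
Rules concluding U: R22 needs C3; R23 needs H1 — none of these are established.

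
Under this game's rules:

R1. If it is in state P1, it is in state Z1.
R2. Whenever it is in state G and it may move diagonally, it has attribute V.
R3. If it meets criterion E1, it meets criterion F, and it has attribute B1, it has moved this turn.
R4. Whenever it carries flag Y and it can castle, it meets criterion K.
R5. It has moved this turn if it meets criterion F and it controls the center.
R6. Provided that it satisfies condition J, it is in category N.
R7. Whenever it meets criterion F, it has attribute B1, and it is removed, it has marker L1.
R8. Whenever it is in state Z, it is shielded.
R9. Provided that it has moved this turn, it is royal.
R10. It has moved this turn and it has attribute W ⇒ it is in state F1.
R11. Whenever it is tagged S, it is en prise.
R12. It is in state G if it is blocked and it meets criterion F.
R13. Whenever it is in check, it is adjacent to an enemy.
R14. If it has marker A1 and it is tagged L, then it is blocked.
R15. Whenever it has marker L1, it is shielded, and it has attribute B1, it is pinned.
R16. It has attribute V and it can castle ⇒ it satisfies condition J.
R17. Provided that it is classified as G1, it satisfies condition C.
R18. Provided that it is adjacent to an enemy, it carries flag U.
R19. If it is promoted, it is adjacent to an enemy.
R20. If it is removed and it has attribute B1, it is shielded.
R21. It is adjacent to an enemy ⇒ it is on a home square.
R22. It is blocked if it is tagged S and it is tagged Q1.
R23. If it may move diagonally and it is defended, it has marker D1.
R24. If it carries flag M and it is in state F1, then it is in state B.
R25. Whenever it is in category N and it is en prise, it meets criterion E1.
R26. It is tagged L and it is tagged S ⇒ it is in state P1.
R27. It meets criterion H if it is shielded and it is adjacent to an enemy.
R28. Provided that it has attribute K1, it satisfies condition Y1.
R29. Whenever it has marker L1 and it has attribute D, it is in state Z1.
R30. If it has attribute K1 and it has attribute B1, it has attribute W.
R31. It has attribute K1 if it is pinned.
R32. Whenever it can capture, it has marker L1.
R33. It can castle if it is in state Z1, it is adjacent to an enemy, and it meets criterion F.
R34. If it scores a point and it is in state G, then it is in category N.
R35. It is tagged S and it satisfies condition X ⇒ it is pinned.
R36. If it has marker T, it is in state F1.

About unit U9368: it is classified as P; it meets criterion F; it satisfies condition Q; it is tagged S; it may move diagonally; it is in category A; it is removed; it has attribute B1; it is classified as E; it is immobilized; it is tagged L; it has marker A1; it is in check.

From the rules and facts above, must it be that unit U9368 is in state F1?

Yes

By R7 (it meets criterion F, it has attribute B1, it is removed): it has marker L1.
By R11 (it is tagged S): it is en prise.
By R13 (it is in check): it is adjacent to an enemy.
By R14 (it has marker A1, it is tagged L): it is blocked.
By R20 (it is removed, it has attribute B1): it is shielded.
By R26 (it is tagged L, it is tagged S): it is in state P1.
By R1 (it is in state P1): it is in state Z1.
By R12 (it is blocked, it meets criterion F): it is in state G.
By R15 (it has marker L1, it is shielded, it has attribute B1): it is pinned.
By R31 (it is pinned): it has attribute K1.
By R33 (it is in state Z1, it is adjacent to an enemy, it meets criterion F): it can castle.
By R2 (it is in state G, it may move diagonally): it has attribute V.
By R16 (it has attribute V, it can castle): it satisfies condition J.
By R30 (it has attribute K1, it has attribute B1): it has attribute W.
By R6 (it satisfies condition J): it is in category N.
By R25 (it is in category N, it is en prise): it meets criterion E1.
By R3 (it meets criterion E1, it meets criterion F, it has attribute B1): it has moved this turn.
By R10 (it has moved this turn, it has attribute W): it is in state F1.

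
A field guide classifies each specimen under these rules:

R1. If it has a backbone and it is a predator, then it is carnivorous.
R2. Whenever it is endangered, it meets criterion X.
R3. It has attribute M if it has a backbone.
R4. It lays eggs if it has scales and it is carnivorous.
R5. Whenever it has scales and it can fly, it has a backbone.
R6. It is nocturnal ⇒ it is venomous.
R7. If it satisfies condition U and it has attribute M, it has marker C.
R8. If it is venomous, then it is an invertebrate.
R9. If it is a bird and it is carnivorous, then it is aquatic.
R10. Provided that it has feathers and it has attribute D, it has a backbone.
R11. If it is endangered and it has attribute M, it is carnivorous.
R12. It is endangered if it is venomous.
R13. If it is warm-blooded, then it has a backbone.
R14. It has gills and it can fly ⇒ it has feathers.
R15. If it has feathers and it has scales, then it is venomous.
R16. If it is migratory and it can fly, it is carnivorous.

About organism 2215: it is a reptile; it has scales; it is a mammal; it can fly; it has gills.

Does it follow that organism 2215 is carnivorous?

Yes

By R5 (it has scales, it can fly): it has a backbone.
By R14 (it has gills, it can fly): it has feathers.
By R15 (it has feathers, it has scales): it is venomous.
By R3 (it has a backbone): it has attribute M.
By R12 (it is venomous): it is endangered.
By R11 (it is endangered, it has attribute M): it is carnivorous.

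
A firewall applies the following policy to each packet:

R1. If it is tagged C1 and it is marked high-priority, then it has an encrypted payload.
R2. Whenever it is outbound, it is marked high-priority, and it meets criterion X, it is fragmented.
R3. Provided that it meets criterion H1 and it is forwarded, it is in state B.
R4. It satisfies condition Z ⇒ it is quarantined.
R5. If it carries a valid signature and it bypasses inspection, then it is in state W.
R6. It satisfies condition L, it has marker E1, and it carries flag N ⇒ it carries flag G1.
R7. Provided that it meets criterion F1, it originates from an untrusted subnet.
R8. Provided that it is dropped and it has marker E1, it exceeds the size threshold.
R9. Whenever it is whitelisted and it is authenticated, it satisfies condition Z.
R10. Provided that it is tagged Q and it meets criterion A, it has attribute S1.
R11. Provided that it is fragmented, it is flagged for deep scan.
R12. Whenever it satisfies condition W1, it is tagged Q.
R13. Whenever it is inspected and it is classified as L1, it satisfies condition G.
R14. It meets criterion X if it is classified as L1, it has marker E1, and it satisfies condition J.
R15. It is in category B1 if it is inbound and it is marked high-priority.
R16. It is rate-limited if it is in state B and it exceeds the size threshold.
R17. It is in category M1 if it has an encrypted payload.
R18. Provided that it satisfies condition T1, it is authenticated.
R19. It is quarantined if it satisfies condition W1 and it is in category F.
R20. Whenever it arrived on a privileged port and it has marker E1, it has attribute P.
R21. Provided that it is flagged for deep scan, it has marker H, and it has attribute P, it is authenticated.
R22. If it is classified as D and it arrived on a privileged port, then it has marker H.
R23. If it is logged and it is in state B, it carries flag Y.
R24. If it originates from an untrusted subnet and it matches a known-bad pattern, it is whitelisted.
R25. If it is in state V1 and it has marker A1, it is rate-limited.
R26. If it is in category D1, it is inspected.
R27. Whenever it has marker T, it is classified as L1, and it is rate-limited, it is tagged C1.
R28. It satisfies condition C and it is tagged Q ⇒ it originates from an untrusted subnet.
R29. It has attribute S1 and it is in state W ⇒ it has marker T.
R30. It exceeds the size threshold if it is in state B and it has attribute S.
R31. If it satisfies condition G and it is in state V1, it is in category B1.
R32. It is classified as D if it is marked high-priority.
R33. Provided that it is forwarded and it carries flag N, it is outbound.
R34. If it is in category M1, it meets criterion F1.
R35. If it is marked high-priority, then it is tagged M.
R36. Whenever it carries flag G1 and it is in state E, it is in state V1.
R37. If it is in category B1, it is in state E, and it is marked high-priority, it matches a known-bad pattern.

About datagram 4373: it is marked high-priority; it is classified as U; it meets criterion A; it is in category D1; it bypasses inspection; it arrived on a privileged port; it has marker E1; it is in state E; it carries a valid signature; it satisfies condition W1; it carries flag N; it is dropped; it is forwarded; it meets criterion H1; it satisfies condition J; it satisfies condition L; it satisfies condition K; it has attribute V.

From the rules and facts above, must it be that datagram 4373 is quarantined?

No

Forward chaining from the given facts derives: is in state B, is in state W, carries flag G1, exceeds the size threshold, is tagged Q, is rate-limited, has attribute P, is inspected, is classified as D, is outbound, is tagged M, is in state V1, has attribute S1, has marker H, has marker T.
Rules concluding "it is quarantined": R4 needs "it satisfies condition Z"; R19 needs "it is in category F" — none of these are established.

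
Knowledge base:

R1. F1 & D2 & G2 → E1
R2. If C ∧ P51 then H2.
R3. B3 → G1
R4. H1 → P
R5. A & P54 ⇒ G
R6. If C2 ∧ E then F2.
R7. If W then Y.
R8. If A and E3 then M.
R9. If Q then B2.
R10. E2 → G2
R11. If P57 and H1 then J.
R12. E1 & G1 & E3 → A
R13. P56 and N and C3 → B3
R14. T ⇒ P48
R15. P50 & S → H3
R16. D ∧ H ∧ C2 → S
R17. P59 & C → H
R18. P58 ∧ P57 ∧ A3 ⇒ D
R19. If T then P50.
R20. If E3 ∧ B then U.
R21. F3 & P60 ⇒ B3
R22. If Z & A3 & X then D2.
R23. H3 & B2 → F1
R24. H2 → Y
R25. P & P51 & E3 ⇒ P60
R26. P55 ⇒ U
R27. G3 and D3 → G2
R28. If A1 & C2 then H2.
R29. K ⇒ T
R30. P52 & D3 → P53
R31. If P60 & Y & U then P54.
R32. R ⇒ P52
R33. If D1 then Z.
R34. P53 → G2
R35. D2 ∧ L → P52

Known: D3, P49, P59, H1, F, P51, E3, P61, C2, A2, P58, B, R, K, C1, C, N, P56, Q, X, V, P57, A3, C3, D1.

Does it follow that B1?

Forward chaining from the given facts derives: H2, P, B2, J, B3, H, D, U, Y, P60, T, P54, P52, Z, G1, P48, S, P50, D2, P53, G2, H3, F1, E1, A, G, M.
No rule has B1 as its conclusion, and it is not among the given facts.

No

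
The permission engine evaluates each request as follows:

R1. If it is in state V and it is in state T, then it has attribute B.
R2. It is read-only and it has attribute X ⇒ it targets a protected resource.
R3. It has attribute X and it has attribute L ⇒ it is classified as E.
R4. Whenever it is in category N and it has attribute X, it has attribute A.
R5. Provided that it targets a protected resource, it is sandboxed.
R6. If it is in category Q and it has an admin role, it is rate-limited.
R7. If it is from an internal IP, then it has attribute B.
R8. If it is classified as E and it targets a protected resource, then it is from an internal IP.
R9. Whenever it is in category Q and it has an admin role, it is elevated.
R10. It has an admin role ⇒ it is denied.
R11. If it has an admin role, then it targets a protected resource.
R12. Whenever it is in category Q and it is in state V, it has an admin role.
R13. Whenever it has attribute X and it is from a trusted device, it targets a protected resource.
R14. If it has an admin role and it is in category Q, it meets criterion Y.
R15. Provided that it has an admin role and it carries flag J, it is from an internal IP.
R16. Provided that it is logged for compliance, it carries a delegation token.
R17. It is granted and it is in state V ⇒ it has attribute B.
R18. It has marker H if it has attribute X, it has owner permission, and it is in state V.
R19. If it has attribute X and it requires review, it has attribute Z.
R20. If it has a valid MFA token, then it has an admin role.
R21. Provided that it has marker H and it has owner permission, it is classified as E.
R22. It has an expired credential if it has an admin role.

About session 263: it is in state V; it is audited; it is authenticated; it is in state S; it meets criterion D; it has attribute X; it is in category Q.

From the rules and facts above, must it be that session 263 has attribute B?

Forward chaining from the given facts derives: has an admin role, meets criterion Y, has an expired credential, is rate-limited, is elevated, is denied, targets a protected resource, is sandboxed.
Rules concluding "it has attribute B": R1 needs "it is in state T"; R7 needs "it is from an internal IP"; R17 needs "it is granted" — none of these are established.

No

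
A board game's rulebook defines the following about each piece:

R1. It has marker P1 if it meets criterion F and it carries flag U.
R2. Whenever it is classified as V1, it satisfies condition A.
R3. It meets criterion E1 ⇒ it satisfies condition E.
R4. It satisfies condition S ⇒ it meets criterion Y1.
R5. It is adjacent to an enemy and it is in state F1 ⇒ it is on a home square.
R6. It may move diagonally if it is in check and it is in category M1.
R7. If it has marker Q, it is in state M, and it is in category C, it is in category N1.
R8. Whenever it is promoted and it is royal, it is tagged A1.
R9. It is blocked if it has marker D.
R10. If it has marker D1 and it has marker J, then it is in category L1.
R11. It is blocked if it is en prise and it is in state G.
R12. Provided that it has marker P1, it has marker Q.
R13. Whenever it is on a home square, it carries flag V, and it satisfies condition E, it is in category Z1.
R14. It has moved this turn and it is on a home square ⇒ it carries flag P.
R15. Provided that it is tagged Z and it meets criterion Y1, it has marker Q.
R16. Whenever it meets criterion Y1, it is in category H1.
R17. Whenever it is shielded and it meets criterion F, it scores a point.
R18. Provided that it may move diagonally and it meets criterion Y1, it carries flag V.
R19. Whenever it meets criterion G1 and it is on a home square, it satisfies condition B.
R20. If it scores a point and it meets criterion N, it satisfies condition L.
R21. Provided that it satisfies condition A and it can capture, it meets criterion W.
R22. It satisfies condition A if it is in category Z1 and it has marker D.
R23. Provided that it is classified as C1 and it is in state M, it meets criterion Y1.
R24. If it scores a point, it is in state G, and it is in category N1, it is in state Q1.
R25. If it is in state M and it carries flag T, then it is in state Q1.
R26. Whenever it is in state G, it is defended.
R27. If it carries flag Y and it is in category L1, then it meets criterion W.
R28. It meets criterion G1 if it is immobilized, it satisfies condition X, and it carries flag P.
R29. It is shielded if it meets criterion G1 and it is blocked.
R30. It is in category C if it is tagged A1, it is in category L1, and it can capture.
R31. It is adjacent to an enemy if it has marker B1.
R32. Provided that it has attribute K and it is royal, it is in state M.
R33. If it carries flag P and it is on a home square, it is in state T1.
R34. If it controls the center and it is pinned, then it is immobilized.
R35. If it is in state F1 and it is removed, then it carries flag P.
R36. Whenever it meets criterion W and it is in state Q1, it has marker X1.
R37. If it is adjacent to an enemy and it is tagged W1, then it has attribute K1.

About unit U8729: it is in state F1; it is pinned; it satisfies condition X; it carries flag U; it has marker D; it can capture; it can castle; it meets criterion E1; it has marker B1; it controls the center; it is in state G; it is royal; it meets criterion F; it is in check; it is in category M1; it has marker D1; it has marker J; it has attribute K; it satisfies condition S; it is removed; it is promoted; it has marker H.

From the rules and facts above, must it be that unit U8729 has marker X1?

Yes

By R1 (it meets criterion F, it carries flag U): it has marker P1.
By R3 (it meets criterion E1): it satisfies condition E.
By R4 (it satisfies condition S): it meets criterion Y1.
By R6 (it is in check, it is in category M1): it may move diagonally.
By R8 (it is promoted, it is royal): it is tagged A1.
By R9 (it has marker D): it is blocked.
By R10 (it has marker D1, it has marker J): it is in category L1.
By R12 (it has marker P1): it has marker Q.
By R18 (it may move diagonally, it meets criterion Y1): it carries flag V.
By R30 (it is tagged A1, it is in category L1, it can capture): it is in category C.
By R31 (it has marker B1): it is adjacent to an enemy.
By R32 (it has attribute K, it is royal): it is in state M.
By R34 (it controls the center, it is pinned): it is immobilized.
By R35 (it is in state F1, it is removed): it carries flag P.
By R5 (it is adjacent to an enemy, it is in state F1): it is on a home square.
By R7 (it has marker Q, it is in state M, it is in category C): it is in category N1.
By R13 (it is on a home square, it carries flag V, it satisfies condition E): it is in category Z1.
By R22 (it is in category Z1, it has marker D): it satisfies condition A.
By R28 (it is immobilized, it satisfies condition X, it carries flag P): it meets criterion G1.
By R29 (it meets criterion G1, it is blocked): it is shielded.
By R17 (it is shielded, it meets criterion F): it scores a point.
By R21 (it satisfies condition A, it can capture): it meets criterion W.
By R24 (it scores a point, it is in state G, it is in category N1): it is in state Q1.
By R36 (it meets criterion W, it is in state Q1): it has marker X1.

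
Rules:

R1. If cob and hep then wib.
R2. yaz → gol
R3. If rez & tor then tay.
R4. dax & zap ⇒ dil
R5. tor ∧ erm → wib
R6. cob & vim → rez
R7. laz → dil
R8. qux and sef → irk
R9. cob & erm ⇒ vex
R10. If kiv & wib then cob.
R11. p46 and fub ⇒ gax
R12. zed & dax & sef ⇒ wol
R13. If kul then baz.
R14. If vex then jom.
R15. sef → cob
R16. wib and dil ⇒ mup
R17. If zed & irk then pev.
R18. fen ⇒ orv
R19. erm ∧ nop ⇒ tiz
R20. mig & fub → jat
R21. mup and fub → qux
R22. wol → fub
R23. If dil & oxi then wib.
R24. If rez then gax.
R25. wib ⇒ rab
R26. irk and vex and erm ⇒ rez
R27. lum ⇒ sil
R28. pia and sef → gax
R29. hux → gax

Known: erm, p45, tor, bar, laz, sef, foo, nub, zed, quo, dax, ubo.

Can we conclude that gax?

wib  (by R5: tor, erm)
dil  (by R7: laz)
wol  (by R12: zed, dax, sef)
cob  (by R15: sef)
mup  (by R16: wib, dil)
fub  (by R22: wol)
vex  (by R9: cob, erm)
qux  (by R21: mup, fub)
irk  (by R8: qux, sef)
rez  (by R26: irk, vex, erm)
gax  (by R24: rez)

Yes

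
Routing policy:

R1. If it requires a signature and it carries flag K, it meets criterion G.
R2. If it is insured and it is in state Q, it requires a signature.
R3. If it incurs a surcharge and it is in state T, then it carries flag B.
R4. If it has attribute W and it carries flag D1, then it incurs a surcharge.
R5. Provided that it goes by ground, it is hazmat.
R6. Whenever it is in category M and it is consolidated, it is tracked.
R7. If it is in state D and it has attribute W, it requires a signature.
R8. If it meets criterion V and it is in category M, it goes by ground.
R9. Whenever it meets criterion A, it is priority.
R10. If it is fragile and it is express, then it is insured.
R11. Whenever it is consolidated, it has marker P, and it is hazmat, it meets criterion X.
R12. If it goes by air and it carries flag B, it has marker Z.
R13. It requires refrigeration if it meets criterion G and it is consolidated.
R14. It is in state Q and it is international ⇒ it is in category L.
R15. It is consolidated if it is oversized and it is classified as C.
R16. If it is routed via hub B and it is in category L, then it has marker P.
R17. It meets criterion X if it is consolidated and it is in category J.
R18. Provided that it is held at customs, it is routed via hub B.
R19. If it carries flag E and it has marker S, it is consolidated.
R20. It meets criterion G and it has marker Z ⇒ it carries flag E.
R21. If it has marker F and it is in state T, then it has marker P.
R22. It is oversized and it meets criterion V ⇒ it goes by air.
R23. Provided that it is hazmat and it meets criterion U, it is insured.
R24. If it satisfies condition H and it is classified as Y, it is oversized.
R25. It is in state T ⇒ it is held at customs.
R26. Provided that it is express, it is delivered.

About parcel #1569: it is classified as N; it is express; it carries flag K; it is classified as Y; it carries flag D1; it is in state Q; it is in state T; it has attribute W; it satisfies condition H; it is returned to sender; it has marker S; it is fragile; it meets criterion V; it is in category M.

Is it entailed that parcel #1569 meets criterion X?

Forward chaining from the given facts derives: incurs a surcharge, goes by ground, is insured, is oversized, is held at customs, is delivered, requires a signature, carries flag B, is hazmat, is routed via hub B, goes by air, meets criterion G, has marker Z, carries flag E, is consolidated, is tracked, requires refrigeration.
Rules concluding "it meets criterion X": R11 needs "it has marker P"; R17 needs "it is in category J" — none of these are established.

No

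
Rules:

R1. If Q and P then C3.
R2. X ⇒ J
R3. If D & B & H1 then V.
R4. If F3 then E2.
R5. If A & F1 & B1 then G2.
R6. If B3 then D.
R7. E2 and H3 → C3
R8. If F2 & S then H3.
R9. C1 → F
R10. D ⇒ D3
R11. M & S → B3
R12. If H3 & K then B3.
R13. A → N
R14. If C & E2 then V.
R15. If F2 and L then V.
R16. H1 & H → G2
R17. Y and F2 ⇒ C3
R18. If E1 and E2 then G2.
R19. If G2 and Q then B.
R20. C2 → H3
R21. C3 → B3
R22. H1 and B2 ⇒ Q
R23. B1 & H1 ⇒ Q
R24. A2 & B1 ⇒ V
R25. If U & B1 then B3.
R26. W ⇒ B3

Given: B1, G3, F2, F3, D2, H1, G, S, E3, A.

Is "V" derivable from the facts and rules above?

No

Forward chaining from the given facts derives: E2, H3, N, Q, C3, B3, D, D3.
Rules concluding V: R3 needs B; R14 needs C; R15 needs L; R24 needs A2 — none of these are established.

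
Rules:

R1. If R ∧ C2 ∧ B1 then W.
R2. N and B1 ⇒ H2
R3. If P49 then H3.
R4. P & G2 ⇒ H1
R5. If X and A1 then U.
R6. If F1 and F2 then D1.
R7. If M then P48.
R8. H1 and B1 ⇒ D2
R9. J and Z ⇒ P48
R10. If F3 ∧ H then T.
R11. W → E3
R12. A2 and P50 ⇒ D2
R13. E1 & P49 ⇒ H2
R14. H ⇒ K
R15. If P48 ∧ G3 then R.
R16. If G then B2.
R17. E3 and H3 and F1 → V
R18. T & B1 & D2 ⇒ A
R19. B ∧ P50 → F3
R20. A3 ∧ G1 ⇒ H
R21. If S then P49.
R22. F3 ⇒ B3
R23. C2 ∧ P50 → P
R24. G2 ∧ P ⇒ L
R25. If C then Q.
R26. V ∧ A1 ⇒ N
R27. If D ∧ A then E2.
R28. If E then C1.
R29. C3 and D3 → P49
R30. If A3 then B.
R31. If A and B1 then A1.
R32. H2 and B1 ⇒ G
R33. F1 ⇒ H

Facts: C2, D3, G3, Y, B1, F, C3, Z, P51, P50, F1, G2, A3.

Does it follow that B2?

No

Forward chaining from the given facts derives: P, L, P49, B, H, H3, H1, D2, K, F3, B3, T, A, A1.
The only rule concluding B2 is R16, which needs G; that is never established.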